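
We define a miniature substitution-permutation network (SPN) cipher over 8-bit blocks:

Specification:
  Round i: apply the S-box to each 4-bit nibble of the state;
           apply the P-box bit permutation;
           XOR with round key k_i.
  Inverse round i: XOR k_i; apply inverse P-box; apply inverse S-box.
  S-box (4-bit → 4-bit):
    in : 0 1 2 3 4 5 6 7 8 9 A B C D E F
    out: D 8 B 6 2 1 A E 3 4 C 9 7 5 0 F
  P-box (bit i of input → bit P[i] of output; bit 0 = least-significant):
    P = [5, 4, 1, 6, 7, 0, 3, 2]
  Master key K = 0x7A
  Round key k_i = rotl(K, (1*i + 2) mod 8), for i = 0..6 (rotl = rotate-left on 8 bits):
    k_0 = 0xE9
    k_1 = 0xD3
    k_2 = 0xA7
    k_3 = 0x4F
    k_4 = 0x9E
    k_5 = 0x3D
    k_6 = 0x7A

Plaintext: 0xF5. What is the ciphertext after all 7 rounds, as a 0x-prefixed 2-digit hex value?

0x4E

s_0 = plaintext = 0xF5
s_1 = Round(s_0, k_0) = 0x44
s_2 = Round(s_1, k_1) = 0xC2
s_3 = Round(s_2, k_2) = 0x5E
s_4 = Round(s_3, k_3) = 0xCF
s_5 = Round(s_4, k_4) = 0x65
s_6 = Round(s_5, k_5) = 0x18
s_7 = Round(s_6, k_6) = 0x4E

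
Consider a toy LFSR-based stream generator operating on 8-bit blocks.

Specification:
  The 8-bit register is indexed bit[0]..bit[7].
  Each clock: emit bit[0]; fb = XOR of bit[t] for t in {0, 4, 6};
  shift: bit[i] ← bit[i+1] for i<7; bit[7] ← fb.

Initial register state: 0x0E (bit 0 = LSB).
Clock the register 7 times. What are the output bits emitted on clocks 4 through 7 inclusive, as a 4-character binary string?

reg_0 = 0x0E
clock 1: out=0, reg = 0x07
clock 2: out=1, reg = 0x83
clock 3: out=1, reg = 0xC1
clock 4: out=1, reg = 0x60
clock 5: out=0, reg = 0xB0
clock 6: out=0, reg = 0xD8
clock 7: out=0, reg = 0x6C

1000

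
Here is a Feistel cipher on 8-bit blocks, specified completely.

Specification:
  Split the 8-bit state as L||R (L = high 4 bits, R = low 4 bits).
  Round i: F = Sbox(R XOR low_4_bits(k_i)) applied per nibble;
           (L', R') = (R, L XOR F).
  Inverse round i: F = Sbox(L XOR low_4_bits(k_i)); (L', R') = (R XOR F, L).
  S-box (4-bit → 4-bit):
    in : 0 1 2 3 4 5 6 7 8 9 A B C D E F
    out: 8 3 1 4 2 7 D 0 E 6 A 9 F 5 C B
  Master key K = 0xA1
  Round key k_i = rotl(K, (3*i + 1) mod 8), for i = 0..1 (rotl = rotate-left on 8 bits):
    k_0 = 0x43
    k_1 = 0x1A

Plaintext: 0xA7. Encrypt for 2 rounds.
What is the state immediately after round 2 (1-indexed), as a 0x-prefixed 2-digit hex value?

s_0 = plaintext = 0xA7
s_1 = Round(s_0, k_0) = 0x78
s_2 = Round(s_1, k_1) = 0x86

0x86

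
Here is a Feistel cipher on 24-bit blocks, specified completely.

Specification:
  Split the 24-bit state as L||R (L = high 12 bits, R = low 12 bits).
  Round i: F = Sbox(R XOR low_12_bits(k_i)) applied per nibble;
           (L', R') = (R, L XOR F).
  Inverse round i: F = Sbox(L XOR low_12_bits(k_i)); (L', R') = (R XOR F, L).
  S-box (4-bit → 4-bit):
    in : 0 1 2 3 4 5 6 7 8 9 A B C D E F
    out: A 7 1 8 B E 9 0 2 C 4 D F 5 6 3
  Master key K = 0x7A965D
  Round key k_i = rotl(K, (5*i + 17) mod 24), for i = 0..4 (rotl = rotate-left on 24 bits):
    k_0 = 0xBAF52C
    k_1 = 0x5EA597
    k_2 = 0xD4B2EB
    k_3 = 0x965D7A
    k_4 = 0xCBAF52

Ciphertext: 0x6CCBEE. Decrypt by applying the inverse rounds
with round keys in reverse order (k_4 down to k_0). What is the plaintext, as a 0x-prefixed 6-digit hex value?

0x303094

s_0 = ciphertext = 0x6CCBEE
s_1 = InvRound(s_0, k_4) = 0x7286CC
s_2 = InvRound(s_1, k_3) = 0x22D728
s_3 = InvRound(s_2, k_2) = 0xDD122D
s_4 = InvRound(s_3, k_1) = 0x094DD1
s_5 = InvRound(s_4, k_0) = 0x303094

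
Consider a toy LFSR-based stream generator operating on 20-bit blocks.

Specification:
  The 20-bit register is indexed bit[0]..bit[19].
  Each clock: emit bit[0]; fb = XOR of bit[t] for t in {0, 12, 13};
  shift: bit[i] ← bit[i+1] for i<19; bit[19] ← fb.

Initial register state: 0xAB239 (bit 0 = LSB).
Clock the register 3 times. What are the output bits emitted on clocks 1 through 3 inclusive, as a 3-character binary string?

100

reg_0 = 0xAB239
clock 1: out=1, reg = 0xD591C
clock 2: out=0, reg = 0xEAC8E
clock 3: out=0, reg = 0xF5647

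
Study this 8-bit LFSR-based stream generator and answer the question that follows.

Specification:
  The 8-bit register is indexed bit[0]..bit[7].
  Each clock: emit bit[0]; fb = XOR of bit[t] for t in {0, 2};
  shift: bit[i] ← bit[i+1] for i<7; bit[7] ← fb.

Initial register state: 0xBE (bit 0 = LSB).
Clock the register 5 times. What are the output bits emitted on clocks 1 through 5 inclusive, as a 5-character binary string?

01111

reg_0 = 0xBE
clock 1: out=0, reg = 0xDF
clock 2: out=1, reg = 0x6F
clock 3: out=1, reg = 0x37
clock 4: out=1, reg = 0x1B
clock 5: out=1, reg = 0x8D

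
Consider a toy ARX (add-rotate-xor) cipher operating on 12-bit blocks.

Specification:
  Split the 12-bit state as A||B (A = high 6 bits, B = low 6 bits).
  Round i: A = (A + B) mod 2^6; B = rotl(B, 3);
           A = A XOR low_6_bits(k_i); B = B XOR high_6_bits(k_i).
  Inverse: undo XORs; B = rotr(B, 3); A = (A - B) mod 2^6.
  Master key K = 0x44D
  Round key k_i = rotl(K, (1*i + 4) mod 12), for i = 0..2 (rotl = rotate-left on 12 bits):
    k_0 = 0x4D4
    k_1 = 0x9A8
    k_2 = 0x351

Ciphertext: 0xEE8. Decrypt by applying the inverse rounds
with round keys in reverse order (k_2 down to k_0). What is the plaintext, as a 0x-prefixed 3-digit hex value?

0x050

s_0 = ciphertext = 0xEE8
s_1 = InvRound(s_0, k_2) = 0xFAC
s_2 = InvRound(s_1, k_1) = 0x151
s_3 = InvRound(s_2, k_0) = 0x050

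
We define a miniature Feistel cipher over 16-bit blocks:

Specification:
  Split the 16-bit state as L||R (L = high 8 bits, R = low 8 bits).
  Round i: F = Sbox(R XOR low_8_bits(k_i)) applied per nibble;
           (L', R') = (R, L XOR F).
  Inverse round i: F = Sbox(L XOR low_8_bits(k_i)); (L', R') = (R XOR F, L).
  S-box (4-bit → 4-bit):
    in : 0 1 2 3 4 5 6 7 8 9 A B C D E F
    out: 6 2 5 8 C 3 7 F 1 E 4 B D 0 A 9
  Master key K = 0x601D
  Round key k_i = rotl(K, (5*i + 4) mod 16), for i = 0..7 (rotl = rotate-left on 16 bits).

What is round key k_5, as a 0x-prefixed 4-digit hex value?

K = 0x601D
k_0 = rotl(K, (5*0+4) mod 16) = rotl(K, 4) = 0x01D6
k_1 = rotl(K, (5*1+4) mod 16) = rotl(K, 9) = 0x3AC0
k_2 = rotl(K, (5*2+4) mod 16) = rotl(K, 14) = 0x5807
k_3 = rotl(K, (5*3+4) mod 16) = rotl(K, 3) = 0x00EB
k_4 = rotl(K, (5*4+4) mod 16) = rotl(K, 8) = 0x1D60
k_5 = rotl(K, (5*5+4) mod 16) = rotl(K, 13) = 0xAC03

0xAC03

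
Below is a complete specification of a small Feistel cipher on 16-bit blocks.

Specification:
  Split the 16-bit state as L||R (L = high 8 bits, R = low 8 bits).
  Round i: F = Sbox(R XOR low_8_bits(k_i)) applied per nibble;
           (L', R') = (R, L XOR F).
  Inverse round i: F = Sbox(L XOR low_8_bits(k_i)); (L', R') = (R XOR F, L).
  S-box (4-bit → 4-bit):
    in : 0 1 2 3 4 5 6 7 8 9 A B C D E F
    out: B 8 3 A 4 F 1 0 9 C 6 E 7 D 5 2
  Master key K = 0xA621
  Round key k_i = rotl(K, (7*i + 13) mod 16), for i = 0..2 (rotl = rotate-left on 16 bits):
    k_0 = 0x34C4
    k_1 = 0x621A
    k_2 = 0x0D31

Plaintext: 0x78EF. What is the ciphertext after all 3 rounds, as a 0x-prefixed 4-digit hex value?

0x187A

s_0 = plaintext = 0x78EF
s_1 = Round(s_0, k_0) = 0xEF46
s_2 = Round(s_1, k_1) = 0x4618
s_3 = Round(s_2, k_2) = 0x187A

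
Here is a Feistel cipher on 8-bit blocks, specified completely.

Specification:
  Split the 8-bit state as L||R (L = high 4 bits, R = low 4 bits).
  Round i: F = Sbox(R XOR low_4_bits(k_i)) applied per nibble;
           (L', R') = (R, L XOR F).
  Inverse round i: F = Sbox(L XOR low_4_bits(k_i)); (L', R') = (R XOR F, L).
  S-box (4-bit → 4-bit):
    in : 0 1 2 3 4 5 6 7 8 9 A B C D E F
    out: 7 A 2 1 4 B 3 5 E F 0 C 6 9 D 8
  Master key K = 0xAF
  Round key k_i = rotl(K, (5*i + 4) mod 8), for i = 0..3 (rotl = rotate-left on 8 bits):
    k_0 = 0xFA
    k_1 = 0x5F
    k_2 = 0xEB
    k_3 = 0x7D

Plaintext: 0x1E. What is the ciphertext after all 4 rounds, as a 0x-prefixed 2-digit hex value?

s_0 = plaintext = 0x1E
s_1 = Round(s_0, k_0) = 0xE5
s_2 = Round(s_1, k_1) = 0x5E
s_3 = Round(s_2, k_2) = 0xEE
s_4 = Round(s_3, k_3) = 0xEF

0xEF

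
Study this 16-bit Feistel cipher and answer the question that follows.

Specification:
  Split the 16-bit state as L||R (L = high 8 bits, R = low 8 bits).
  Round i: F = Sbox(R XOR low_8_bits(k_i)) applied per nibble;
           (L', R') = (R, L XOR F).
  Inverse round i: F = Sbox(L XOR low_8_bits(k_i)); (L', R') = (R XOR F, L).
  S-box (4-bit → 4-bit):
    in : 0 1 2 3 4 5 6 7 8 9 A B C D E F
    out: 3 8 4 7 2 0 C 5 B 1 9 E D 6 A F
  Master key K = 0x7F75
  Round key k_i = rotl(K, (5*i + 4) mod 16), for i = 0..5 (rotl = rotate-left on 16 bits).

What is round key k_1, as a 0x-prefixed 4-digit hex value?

K = 0x7F75
k_0 = rotl(K, (5*0+4) mod 16) = rotl(K, 4) = 0xF757
k_1 = rotl(K, (5*1+4) mod 16) = rotl(K, 9) = 0xEAFE

0xEAFE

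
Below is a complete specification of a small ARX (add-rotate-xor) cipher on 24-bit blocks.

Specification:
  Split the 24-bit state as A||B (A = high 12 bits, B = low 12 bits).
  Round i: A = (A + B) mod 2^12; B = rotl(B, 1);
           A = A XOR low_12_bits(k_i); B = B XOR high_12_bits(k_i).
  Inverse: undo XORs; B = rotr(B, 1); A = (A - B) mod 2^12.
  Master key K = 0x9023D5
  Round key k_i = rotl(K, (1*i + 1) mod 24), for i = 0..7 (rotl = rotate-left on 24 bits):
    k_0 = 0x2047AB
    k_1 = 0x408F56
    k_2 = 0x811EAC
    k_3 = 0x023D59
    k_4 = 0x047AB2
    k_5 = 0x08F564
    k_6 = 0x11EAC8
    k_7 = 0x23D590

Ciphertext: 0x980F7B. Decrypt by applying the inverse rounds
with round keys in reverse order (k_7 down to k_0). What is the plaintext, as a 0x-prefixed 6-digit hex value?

0x6987EF

s_0 = ciphertext = 0x980F7B
s_1 = InvRound(s_0, k_7) = 0x56D6A3
s_2 = InvRound(s_1, k_6) = 0x3C7BDE
s_3 = InvRound(s_2, k_5) = 0x8FBDA8
s_4 = InvRound(s_3, k_4) = 0x352EF7
s_5 = InvRound(s_4, k_3) = 0x6A176A
s_6 = InvRound(s_5, k_2) = 0x850FBD
s_7 = InvRound(s_6, k_1) = 0x92CDDA
s_8 = InvRound(s_7, k_0) = 0x6987EF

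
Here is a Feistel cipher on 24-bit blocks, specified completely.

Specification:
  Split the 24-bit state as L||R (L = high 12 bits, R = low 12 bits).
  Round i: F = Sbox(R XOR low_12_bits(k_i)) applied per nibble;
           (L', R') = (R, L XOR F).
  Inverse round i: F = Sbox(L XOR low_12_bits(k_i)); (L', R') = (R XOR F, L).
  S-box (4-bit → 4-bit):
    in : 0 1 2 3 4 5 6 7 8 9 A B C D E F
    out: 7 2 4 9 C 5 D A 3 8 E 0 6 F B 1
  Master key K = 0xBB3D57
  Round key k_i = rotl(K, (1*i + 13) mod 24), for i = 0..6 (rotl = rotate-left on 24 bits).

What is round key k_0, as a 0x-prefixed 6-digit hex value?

0xAAF767

K = 0xBB3D57
k_0 = rotl(K, (1*0+13) mod 24) = rotl(K, 13) = 0xAAF767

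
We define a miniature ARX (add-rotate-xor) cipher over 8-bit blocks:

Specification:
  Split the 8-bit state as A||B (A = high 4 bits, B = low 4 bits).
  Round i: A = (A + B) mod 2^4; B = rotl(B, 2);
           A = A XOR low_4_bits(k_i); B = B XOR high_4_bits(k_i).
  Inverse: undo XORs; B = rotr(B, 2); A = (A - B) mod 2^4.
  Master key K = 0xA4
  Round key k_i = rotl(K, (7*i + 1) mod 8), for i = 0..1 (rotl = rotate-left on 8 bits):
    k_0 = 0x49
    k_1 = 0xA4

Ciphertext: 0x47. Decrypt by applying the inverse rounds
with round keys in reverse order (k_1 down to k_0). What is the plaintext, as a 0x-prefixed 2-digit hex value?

s_0 = ciphertext = 0x47
s_1 = InvRound(s_0, k_1) = 0x97
s_2 = InvRound(s_1, k_0) = 0x4C

0x4C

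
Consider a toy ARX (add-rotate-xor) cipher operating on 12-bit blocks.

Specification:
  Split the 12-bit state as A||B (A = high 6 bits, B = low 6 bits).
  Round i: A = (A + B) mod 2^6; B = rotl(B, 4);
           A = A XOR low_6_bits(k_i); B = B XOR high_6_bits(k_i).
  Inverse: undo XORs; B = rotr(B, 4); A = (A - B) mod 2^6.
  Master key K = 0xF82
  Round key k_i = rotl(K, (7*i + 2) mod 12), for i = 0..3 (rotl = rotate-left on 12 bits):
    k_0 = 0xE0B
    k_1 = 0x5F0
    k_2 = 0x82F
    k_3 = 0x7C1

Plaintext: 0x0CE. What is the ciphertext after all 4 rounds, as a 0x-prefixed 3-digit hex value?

0x011

s_0 = plaintext = 0x0CE
s_1 = Round(s_0, k_0) = 0x69B
s_2 = Round(s_1, k_1) = 0x161
s_3 = Round(s_2, k_2) = 0x278
s_4 = Round(s_3, k_3) = 0x011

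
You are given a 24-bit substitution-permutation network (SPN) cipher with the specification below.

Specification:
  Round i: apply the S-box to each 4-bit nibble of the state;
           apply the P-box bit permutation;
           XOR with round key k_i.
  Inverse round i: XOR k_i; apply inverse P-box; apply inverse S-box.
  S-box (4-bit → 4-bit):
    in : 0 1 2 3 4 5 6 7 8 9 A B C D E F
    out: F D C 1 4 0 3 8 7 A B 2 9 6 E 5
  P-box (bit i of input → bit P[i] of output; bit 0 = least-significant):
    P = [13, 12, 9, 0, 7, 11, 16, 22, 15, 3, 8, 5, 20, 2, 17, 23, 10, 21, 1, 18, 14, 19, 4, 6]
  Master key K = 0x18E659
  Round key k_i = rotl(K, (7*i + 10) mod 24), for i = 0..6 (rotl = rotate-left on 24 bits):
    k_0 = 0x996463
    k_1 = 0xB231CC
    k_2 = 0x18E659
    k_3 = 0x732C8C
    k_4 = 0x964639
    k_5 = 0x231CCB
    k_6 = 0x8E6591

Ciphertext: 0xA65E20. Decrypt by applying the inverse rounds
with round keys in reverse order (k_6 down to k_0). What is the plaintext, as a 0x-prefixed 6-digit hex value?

0x6D6314

s_0 = ciphertext = 0xA65E20
s_1 = InvRound(s_0, k_6) = 0xDB5260
s_2 = InvRound(s_1, k_5) = 0x68C9A2
s_3 = InvRound(s_2, k_4) = 0xD018A2
s_4 = InvRound(s_3, k_3) = 0x58E946
s_5 = InvRound(s_4, k_2) = 0x4FBD92
s_6 = InvRound(s_5, k_1) = 0xE0A6E5
s_7 = InvRound(s_6, k_0) = 0x6D6314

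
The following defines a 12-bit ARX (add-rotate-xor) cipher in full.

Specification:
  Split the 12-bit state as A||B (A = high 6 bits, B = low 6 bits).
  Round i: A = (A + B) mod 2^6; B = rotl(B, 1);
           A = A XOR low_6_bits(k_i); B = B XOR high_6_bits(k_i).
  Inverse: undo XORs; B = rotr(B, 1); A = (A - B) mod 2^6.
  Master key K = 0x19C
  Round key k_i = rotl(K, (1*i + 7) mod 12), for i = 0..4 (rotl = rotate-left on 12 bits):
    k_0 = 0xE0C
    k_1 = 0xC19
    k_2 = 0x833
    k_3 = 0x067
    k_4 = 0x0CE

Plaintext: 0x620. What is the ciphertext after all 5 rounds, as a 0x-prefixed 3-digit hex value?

s_0 = plaintext = 0x620
s_1 = Round(s_0, k_0) = 0xD39
s_2 = Round(s_1, k_1) = 0xD03
s_3 = Round(s_2, k_2) = 0x126
s_4 = Round(s_3, k_3) = 0x34C
s_5 = Round(s_4, k_4) = 0x5DB

0x5DB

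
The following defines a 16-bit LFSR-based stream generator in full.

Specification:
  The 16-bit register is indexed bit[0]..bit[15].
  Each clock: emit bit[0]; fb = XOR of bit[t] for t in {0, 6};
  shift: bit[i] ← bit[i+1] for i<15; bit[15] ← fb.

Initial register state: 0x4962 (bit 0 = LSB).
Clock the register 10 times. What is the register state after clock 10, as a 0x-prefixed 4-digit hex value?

reg_0 = 0x4962
clock 1: out=0, reg = 0xA4B1
clock 2: out=1, reg = 0xD258
clock 3: out=0, reg = 0xE92C
clock 4: out=0, reg = 0x7496
clock 5: out=0, reg = 0x3A4B
clock 6: out=1, reg = 0x1D25
clock 7: out=1, reg = 0x8E92
clock 8: out=0, reg = 0x4749
clock 9: out=1, reg = 0x23A4
clock 10: out=0, reg = 0x11D2

0x11D2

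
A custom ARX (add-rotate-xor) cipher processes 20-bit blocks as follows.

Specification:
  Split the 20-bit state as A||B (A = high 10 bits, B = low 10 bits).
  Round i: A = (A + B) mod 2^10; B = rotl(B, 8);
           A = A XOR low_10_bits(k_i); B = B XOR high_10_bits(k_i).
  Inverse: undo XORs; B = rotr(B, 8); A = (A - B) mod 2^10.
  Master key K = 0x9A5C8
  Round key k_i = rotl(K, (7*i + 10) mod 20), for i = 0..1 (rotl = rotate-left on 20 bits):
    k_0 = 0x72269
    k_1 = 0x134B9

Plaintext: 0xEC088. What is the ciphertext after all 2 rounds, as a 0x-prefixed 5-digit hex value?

s_0 = plaintext = 0xEC088
s_1 = Round(s_0, k_0) = 0x945EA
s_2 = Round(s_1, k_1) = 0x20A37

0x20A37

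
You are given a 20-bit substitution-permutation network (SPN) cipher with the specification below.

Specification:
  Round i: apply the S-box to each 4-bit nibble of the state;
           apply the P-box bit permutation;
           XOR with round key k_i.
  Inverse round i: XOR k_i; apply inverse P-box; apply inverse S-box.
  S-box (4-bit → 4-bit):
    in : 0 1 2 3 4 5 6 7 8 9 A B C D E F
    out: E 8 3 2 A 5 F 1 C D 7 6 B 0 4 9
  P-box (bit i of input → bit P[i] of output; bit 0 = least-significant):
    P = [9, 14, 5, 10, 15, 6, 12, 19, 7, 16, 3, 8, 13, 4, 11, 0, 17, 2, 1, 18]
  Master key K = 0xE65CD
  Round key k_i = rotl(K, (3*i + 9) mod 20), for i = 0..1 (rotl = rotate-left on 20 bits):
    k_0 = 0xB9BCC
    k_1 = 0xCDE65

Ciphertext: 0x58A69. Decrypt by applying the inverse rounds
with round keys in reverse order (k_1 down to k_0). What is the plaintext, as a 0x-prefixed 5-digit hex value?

0xDDE43

s_0 = ciphertext = 0x58A69
s_1 = InvRound(s_0, k_1) = 0x3DB84
s_2 = InvRound(s_1, k_0) = 0xDDE43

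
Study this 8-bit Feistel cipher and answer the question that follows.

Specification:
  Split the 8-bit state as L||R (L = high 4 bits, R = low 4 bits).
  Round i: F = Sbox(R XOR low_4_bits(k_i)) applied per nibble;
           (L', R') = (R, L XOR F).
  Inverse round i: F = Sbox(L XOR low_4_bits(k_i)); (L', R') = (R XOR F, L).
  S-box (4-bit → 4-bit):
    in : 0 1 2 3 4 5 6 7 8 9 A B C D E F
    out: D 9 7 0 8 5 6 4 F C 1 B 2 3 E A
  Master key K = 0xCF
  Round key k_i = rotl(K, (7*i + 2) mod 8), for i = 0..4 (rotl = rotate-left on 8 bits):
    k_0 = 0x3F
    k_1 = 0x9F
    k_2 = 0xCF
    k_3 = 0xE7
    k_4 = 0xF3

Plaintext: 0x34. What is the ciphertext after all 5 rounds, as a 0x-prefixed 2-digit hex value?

s_0 = plaintext = 0x34
s_1 = Round(s_0, k_0) = 0x48
s_2 = Round(s_1, k_1) = 0x80
s_3 = Round(s_2, k_2) = 0x02
s_4 = Round(s_3, k_3) = 0x25
s_5 = Round(s_4, k_4) = 0x54

0x54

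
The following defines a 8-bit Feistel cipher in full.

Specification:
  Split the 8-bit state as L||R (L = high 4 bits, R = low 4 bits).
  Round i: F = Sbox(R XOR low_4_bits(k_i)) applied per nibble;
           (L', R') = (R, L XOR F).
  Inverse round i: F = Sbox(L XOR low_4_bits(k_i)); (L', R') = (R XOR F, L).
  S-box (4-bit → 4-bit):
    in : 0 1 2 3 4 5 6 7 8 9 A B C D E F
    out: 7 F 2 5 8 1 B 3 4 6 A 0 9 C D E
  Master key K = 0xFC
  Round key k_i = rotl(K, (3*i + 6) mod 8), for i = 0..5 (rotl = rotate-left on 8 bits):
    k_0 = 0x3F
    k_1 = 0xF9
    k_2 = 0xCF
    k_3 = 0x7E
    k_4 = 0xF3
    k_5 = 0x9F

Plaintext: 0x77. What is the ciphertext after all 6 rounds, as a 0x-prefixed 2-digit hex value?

0x65

s_0 = plaintext = 0x77
s_1 = Round(s_0, k_0) = 0x73
s_2 = Round(s_1, k_1) = 0x3D
s_3 = Round(s_2, k_2) = 0xD1
s_4 = Round(s_3, k_3) = 0x13
s_5 = Round(s_4, k_4) = 0x36
s_6 = Round(s_5, k_5) = 0x65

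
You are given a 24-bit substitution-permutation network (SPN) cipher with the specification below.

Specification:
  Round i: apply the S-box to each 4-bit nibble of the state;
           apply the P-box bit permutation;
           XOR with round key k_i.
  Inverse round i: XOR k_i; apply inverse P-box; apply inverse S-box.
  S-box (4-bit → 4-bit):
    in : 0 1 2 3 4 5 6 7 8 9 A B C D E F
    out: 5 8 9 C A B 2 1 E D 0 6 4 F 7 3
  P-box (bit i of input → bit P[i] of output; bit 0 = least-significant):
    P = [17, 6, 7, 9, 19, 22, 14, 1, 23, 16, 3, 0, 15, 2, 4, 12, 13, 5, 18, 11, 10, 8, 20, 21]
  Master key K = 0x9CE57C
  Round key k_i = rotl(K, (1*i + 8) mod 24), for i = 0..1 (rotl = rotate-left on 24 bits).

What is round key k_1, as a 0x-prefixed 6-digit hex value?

0xCAF939

K = 0x9CE57C
k_0 = rotl(K, (1*0+8) mod 24) = rotl(K, 8) = 0xE57C9C
k_1 = rotl(K, (1*1+8) mod 24) = rotl(K, 9) = 0xCAF939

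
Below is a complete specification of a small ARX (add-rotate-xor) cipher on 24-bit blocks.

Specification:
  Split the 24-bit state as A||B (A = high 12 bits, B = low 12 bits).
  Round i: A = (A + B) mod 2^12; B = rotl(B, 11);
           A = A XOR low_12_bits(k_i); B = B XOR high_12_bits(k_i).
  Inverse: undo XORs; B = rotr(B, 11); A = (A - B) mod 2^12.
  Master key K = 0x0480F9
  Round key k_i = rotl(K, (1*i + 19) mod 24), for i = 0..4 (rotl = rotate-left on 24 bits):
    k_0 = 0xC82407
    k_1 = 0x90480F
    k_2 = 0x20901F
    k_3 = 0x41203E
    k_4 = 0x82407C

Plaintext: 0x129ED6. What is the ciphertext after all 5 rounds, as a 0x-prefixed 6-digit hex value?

s_0 = plaintext = 0x129ED6
s_1 = Round(s_0, k_0) = 0xBF8BE9
s_2 = Round(s_1, k_1) = 0xFEE4F0
s_3 = Round(s_2, k_2) = 0x4C1071
s_4 = Round(s_3, k_3) = 0x50CC2A
s_5 = Round(s_4, k_4) = 0x14AE31

0x14AE31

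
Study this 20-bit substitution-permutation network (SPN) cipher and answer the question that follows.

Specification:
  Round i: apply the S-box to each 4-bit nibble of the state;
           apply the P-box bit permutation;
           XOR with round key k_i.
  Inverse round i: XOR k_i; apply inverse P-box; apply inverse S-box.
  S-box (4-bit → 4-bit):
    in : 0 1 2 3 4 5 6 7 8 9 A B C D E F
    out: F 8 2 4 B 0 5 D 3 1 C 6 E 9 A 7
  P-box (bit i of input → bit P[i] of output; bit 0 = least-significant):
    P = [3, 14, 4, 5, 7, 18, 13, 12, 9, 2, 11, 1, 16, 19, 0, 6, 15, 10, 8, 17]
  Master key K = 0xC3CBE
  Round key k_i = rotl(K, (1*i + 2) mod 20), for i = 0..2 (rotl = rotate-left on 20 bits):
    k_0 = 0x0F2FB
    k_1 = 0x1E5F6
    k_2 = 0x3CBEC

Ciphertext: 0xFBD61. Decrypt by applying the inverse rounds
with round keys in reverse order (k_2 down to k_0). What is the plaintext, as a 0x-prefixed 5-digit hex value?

s_0 = ciphertext = 0xFBD61
s_1 = InvRound(s_0, k_2) = 0x2B808
s_2 = InvRound(s_1, k_1) = 0xCDCD0
s_3 = InvRound(s_2, k_0) = 0x2B7BD

0x2B7BD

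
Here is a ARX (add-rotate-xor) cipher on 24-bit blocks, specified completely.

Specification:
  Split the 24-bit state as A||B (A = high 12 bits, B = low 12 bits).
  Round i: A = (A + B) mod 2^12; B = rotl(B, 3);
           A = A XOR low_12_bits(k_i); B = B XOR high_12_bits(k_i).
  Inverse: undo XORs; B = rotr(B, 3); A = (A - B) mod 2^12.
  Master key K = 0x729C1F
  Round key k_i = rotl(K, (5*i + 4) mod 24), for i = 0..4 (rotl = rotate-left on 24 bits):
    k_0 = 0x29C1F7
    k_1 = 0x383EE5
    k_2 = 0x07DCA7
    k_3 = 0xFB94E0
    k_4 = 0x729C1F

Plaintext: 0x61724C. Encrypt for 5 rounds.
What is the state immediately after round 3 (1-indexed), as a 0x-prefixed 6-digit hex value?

s_0 = plaintext = 0x61724C
s_1 = Round(s_0, k_0) = 0x9940FD
s_2 = Round(s_1, k_1) = 0x47446B
s_3 = Round(s_2, k_2) = 0x478327
s_4 = Round(s_3, k_3) = 0x37F680
s_5 = Round(s_4, k_4) = 0x5E032A

0x478327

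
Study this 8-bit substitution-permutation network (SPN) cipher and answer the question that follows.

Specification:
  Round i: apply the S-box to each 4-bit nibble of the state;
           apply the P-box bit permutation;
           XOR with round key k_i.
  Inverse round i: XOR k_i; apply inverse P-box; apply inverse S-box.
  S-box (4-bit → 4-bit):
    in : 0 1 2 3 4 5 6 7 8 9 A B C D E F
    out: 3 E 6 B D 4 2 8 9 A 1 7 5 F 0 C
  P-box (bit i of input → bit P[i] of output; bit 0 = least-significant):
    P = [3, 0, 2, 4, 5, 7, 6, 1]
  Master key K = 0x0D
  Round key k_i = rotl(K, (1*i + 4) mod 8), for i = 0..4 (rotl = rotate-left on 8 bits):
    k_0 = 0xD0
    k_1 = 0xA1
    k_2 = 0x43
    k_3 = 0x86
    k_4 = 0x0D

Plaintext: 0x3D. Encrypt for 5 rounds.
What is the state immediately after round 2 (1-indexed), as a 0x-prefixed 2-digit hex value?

0x35

s_0 = plaintext = 0x3D
s_1 = Round(s_0, k_0) = 0x6F
s_2 = Round(s_1, k_1) = 0x35
s_3 = Round(s_2, k_2) = 0xE5
s_4 = Round(s_3, k_3) = 0x82
s_5 = Round(s_4, k_4) = 0x2A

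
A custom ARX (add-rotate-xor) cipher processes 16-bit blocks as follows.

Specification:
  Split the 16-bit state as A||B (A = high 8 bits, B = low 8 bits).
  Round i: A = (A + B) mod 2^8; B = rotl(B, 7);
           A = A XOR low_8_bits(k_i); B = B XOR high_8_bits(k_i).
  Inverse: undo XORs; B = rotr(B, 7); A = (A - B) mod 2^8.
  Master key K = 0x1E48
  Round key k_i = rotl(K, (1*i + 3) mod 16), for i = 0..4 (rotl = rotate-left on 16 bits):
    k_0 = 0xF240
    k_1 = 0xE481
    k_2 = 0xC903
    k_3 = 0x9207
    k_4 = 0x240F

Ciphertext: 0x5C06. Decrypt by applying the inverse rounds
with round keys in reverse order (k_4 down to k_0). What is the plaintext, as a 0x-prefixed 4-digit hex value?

0xA455

s_0 = ciphertext = 0x5C06
s_1 = InvRound(s_0, k_4) = 0x0F44
s_2 = InvRound(s_1, k_3) = 0x5BAD
s_3 = InvRound(s_2, k_2) = 0x90C8
s_4 = InvRound(s_3, k_1) = 0xB958
s_5 = InvRound(s_4, k_0) = 0xA455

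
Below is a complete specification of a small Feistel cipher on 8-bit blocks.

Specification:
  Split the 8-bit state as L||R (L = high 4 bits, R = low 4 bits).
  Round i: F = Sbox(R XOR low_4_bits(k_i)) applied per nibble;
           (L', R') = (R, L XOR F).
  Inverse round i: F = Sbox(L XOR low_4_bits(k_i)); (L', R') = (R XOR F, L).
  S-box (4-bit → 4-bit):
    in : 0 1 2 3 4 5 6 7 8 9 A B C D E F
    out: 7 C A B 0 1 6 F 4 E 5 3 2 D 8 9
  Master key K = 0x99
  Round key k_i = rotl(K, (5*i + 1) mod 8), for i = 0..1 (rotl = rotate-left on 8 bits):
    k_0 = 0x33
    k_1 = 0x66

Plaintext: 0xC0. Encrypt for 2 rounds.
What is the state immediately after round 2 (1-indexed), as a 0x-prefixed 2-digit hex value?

s_0 = plaintext = 0xC0
s_1 = Round(s_0, k_0) = 0x07
s_2 = Round(s_1, k_1) = 0x7C

0x7C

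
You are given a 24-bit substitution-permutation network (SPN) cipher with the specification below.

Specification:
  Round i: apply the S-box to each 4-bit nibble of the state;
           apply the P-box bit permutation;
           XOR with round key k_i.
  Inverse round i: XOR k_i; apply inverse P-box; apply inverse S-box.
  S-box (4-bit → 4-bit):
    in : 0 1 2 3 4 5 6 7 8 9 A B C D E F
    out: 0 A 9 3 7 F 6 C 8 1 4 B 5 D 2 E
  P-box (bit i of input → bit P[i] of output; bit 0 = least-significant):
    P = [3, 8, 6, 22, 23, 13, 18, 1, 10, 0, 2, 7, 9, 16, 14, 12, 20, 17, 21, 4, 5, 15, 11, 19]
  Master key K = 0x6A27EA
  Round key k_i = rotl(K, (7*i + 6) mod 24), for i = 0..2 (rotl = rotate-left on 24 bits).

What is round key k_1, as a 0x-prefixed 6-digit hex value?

K = 0x6A27EA
k_0 = rotl(K, (7*0+6) mod 24) = rotl(K, 6) = 0x89FA9A
k_1 = rotl(K, (7*1+6) mod 24) = rotl(K, 13) = 0xFD4D44

0xFD4D44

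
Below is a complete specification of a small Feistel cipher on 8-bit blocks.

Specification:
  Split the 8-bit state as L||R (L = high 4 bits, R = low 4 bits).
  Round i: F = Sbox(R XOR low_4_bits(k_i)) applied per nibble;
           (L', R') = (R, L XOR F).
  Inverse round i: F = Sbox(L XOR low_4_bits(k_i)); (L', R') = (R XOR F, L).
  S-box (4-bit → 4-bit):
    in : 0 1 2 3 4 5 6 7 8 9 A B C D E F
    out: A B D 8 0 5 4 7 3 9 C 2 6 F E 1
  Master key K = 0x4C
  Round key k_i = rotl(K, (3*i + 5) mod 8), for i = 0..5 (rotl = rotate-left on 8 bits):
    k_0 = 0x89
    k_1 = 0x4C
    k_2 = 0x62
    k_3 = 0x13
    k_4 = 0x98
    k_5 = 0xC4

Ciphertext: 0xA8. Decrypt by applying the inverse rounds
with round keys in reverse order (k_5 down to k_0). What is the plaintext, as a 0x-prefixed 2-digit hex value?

0x1B

s_0 = ciphertext = 0xA8
s_1 = InvRound(s_0, k_5) = 0x6A
s_2 = InvRound(s_1, k_4) = 0x46
s_3 = InvRound(s_2, k_3) = 0x14
s_4 = InvRound(s_3, k_2) = 0xC1
s_5 = InvRound(s_4, k_1) = 0xBC
s_6 = InvRound(s_5, k_0) = 0x1B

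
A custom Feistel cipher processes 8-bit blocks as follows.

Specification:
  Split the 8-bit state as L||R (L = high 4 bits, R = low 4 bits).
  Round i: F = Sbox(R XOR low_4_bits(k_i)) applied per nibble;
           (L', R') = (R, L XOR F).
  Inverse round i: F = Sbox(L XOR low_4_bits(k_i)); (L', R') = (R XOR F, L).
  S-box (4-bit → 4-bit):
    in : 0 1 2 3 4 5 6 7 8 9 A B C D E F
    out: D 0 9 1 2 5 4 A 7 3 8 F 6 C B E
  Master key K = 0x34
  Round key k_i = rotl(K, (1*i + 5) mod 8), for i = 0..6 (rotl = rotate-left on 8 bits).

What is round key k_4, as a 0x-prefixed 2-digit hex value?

K = 0x34
k_0 = rotl(K, (1*0+5) mod 8) = rotl(K, 5) = 0x86
k_1 = rotl(K, (1*1+5) mod 8) = rotl(K, 6) = 0x0D
k_2 = rotl(K, (1*2+5) mod 8) = rotl(K, 7) = 0x1A
k_3 = rotl(K, (1*3+5) mod 8) = rotl(K, 0) = 0x34
k_4 = rotl(K, (1*4+5) mod 8) = rotl(K, 1) = 0x68

0x68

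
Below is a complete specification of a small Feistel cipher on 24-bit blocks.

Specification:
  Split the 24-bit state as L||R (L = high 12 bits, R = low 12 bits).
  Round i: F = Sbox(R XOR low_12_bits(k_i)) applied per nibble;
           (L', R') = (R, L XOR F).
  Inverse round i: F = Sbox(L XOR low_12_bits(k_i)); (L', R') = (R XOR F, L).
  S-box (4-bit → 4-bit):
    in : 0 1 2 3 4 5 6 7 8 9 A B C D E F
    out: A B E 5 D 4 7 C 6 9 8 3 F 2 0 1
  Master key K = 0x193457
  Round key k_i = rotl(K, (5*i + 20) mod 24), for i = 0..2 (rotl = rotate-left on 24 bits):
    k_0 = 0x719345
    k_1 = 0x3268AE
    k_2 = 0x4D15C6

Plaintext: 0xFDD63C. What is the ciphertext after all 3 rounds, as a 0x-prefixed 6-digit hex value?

s_0 = plaintext = 0xFDD63C
s_1 = Round(s_0, k_0) = 0x63CB14
s_2 = Round(s_1, k_1) = 0xB14304
s_3 = Round(s_2, k_2) = 0x304CEA

0x304CEA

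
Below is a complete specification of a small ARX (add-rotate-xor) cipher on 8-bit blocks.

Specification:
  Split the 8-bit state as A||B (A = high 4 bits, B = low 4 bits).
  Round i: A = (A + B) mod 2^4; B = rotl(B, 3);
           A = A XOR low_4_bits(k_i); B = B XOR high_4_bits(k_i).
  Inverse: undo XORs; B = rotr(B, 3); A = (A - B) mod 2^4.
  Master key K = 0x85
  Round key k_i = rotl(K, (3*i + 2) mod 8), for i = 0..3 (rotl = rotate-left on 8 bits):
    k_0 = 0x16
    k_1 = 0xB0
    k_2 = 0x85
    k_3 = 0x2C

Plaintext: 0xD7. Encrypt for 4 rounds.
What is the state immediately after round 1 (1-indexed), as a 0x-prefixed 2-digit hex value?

s_0 = plaintext = 0xD7
s_1 = Round(s_0, k_0) = 0x2A
s_2 = Round(s_1, k_1) = 0xCE
s_3 = Round(s_2, k_2) = 0xFF
s_4 = Round(s_3, k_3) = 0x2D

0x2A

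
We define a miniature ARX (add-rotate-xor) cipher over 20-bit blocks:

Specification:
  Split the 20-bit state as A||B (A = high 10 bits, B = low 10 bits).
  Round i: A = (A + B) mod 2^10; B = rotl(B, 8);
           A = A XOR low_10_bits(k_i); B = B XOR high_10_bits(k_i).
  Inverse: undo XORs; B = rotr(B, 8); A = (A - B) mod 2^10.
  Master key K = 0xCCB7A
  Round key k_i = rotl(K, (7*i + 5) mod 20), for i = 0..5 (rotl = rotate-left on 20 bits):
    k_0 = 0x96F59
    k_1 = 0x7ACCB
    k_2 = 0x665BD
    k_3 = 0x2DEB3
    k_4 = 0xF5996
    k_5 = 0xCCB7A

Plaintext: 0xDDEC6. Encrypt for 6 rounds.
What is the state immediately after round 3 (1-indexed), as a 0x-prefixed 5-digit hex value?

s_0 = plaintext = 0xDDEC6
s_1 = Round(s_0, k_0) = 0x590EA
s_2 = Round(s_1, k_1) = 0xA17D1
s_3 = Round(s_2, k_2) = 0xFAC6D
s_4 = Round(s_3, k_3) = 0xBADAC
s_5 = Round(s_4, k_4) = 0x407BD
s_6 = Round(s_5, k_5) = 0xF12DD

0xFAC6D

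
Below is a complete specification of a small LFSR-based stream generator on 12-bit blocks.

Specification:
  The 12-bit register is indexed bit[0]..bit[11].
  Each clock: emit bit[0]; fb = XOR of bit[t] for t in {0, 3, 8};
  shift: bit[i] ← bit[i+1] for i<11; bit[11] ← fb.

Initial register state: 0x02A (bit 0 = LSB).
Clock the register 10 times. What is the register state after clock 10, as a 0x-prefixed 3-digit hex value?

reg_0 = 0x02A
clock 1: out=0, reg = 0x815
clock 2: out=1, reg = 0xC0A
clock 3: out=0, reg = 0xE05
clock 4: out=1, reg = 0xF02
clock 5: out=0, reg = 0xF81
clock 6: out=1, reg = 0x7C0
clock 7: out=0, reg = 0xBE0
clock 8: out=0, reg = 0xDF0
clock 9: out=0, reg = 0xEF8
clock 10: out=0, reg = 0xF7C

0xF7C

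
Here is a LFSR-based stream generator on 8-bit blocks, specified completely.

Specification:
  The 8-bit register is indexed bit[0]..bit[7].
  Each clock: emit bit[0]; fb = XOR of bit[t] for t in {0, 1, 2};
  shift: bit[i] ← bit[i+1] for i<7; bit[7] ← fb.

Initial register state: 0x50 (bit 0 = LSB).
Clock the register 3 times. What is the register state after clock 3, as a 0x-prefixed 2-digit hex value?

0x8A

reg_0 = 0x50
clock 1: out=0, reg = 0x28
clock 2: out=0, reg = 0x14
clock 3: out=0, reg = 0x8A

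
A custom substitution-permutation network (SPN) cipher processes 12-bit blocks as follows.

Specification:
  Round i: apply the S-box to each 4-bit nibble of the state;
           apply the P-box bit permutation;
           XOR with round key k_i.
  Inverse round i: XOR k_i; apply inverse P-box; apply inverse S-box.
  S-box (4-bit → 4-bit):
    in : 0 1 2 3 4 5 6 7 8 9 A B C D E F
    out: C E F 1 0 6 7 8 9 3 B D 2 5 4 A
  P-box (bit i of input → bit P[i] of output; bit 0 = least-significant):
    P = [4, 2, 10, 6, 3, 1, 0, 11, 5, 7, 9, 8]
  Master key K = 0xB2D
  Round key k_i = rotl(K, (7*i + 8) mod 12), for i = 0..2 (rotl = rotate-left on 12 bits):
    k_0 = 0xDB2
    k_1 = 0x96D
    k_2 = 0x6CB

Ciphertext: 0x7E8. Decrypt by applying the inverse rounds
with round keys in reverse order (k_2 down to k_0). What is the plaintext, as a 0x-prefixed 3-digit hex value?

0x8E0

s_0 = ciphertext = 0x7E8
s_1 = InvRound(s_0, k_2) = 0x854
s_2 = InvRound(s_1, k_1) = 0x8D3
s_3 = InvRound(s_2, k_0) = 0x8E0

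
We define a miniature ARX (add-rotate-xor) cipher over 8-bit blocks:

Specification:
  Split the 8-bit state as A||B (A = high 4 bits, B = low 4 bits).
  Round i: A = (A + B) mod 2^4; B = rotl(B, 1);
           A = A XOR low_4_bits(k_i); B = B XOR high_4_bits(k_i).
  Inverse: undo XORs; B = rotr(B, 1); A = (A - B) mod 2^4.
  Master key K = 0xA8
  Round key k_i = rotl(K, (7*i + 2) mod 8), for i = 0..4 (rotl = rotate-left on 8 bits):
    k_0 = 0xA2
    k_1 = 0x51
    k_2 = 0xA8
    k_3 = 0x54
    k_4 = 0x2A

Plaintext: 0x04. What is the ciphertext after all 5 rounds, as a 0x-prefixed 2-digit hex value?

s_0 = plaintext = 0x04
s_1 = Round(s_0, k_0) = 0x62
s_2 = Round(s_1, k_1) = 0x91
s_3 = Round(s_2, k_2) = 0x28
s_4 = Round(s_3, k_3) = 0xE4
s_5 = Round(s_4, k_4) = 0x8A

0x8A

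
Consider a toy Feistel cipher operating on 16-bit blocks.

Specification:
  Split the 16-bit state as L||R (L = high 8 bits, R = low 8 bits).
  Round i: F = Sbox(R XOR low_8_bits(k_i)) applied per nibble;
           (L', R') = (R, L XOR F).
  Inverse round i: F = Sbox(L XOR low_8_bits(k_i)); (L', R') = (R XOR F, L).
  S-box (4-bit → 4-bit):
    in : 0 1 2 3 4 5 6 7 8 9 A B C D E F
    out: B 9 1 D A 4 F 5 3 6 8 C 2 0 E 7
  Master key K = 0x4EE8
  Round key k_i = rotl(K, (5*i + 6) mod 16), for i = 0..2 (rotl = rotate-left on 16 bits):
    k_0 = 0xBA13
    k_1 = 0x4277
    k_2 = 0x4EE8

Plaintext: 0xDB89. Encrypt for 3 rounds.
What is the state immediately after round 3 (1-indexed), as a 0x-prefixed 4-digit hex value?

s_0 = plaintext = 0xDB89
s_1 = Round(s_0, k_0) = 0x89B3
s_2 = Round(s_1, k_1) = 0xB3A3
s_3 = Round(s_2, k_2) = 0xA31F

0xA31F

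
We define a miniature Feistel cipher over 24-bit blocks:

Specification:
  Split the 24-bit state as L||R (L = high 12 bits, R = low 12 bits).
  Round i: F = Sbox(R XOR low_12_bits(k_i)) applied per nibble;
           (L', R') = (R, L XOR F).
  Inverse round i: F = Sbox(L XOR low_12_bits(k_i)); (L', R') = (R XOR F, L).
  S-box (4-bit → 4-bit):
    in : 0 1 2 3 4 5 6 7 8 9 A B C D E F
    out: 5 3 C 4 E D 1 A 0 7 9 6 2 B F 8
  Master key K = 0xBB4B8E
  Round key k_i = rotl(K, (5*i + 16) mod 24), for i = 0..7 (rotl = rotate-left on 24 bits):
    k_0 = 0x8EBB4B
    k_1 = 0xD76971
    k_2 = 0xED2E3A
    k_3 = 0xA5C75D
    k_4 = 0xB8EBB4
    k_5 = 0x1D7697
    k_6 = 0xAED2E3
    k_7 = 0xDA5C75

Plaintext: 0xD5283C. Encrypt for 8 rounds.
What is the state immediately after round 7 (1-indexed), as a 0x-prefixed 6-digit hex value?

0x0AE91F

s_0 = plaintext = 0xD5283C
s_1 = Round(s_0, k_0) = 0x83C9F8
s_2 = Round(s_1, k_1) = 0x9F8D3B
s_3 = Round(s_2, k_2) = 0xD3BDAB
s_4 = Round(s_3, k_3) = 0xDAB4BA
s_5 = Round(s_4, k_4) = 0x4BA5F4
s_6 = Round(s_5, k_5) = 0x5F40AE
s_7 = Round(s_6, k_6) = 0x0AE91F
s_8 = Round(s_7, k_7) = 0x91FDB7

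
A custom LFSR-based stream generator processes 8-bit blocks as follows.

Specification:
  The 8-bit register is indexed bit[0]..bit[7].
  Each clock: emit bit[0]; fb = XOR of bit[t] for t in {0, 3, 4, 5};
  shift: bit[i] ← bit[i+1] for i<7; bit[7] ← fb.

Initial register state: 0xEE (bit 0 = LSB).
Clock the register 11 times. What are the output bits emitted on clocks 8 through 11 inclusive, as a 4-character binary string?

1010

reg_0 = 0xEE
clock 1: out=0, reg = 0x77
clock 2: out=1, reg = 0xBB
clock 3: out=1, reg = 0x5D
clock 4: out=1, reg = 0xAE
clock 5: out=0, reg = 0x57
clock 6: out=1, reg = 0x2B
clock 7: out=1, reg = 0x95
clock 8: out=1, reg = 0x4A
clock 9: out=0, reg = 0xA5
clock 10: out=1, reg = 0x52
clock 11: out=0, reg = 0xA9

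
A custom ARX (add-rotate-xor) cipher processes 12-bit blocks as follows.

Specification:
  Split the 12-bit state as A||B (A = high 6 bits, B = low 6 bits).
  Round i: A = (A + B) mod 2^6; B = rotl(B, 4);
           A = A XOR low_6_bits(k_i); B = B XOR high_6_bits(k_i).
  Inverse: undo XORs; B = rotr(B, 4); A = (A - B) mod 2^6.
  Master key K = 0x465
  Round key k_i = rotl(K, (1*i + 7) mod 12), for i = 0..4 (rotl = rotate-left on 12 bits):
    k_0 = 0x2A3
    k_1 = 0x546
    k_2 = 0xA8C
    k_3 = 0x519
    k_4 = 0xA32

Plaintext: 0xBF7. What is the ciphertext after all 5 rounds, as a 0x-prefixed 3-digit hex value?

0x06F

s_0 = plaintext = 0xBF7
s_1 = Round(s_0, k_0) = 0x177
s_2 = Round(s_1, k_1) = 0xEA8
s_3 = Round(s_2, k_2) = 0xBA0
s_4 = Round(s_3, k_3) = 0x5DC
s_5 = Round(s_4, k_4) = 0x06F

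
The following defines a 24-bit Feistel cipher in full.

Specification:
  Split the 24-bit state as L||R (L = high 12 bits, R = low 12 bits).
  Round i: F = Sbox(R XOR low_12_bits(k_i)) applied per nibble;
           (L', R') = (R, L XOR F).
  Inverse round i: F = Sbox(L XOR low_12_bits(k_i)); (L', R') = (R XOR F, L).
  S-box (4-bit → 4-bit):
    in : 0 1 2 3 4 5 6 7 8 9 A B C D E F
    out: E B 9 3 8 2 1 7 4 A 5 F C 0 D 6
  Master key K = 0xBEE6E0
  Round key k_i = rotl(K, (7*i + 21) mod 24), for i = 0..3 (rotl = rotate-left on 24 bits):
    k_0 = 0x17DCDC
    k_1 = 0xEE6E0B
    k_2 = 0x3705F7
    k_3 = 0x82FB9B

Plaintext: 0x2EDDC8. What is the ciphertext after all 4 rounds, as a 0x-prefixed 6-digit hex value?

s_0 = plaintext = 0x2EDDC8
s_1 = Round(s_0, k_0) = 0xDC8955
s_2 = Round(s_1, k_1) = 0x955AE5
s_3 = Round(s_2, k_2) = 0xAE5FEC
s_4 = Round(s_3, k_3) = 0xFEC292

0xFEC292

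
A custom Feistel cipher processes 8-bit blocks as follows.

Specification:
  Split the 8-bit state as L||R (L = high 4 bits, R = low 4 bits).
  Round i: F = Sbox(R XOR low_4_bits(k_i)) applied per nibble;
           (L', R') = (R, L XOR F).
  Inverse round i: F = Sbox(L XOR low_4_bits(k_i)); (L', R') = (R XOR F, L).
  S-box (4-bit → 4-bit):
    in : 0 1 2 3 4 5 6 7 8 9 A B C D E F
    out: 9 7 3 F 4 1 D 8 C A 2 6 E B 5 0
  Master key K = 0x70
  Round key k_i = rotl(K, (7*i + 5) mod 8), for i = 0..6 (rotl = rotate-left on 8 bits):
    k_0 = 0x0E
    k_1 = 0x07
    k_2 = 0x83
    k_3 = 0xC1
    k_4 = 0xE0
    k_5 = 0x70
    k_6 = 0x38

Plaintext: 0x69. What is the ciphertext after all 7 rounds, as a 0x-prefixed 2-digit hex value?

0xD3

s_0 = plaintext = 0x69
s_1 = Round(s_0, k_0) = 0x9E
s_2 = Round(s_1, k_1) = 0xE3
s_3 = Round(s_2, k_2) = 0x37
s_4 = Round(s_3, k_3) = 0x7E
s_5 = Round(s_4, k_4) = 0xE2
s_6 = Round(s_5, k_5) = 0x2D
s_7 = Round(s_6, k_6) = 0xD3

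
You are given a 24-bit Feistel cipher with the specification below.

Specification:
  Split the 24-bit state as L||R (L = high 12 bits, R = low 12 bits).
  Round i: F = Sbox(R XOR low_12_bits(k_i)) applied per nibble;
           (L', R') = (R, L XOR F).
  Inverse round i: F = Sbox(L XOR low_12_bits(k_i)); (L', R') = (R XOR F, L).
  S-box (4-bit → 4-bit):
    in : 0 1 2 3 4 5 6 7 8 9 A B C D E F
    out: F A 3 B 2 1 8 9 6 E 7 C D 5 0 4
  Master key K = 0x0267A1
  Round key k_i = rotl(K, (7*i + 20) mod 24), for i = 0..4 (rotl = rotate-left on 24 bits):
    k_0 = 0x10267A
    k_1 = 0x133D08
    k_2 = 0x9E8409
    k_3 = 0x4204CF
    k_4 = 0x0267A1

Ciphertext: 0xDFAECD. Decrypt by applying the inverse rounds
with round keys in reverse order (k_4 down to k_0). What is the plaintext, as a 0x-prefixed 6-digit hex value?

s_0 = ciphertext = 0xDFAECD
s_1 = InvRound(s_0, k_4) = 0x9D1DFA
s_2 = InvRound(s_1, k_3) = 0x85A9D1
s_3 = InvRound(s_2, k_2) = 0x4CA85A
s_4 = InvRound(s_3, k_1) = 0x6894CA
s_5 = InvRound(s_4, k_0) = 0xB81689

0xB81689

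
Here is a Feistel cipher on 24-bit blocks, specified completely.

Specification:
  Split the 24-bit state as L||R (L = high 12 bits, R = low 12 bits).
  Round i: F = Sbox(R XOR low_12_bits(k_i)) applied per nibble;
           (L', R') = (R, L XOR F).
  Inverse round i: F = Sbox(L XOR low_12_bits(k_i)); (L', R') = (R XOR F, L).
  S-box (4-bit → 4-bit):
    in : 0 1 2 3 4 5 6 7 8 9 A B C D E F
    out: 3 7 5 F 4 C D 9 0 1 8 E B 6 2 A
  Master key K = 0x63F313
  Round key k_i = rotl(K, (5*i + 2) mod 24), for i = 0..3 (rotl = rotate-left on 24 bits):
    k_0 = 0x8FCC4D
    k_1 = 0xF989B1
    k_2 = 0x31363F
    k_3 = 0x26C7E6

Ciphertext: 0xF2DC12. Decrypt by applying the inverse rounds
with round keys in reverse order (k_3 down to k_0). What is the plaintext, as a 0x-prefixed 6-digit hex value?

s_0 = ciphertext = 0xF2DC12
s_1 = InvRound(s_0, k_3) = 0xCACF2D
s_2 = InvRound(s_1, k_2) = 0x732CAC
s_3 = InvRound(s_2, k_1) = 0xEA3732
s_4 = InvRound(s_3, k_0) = 0x210EA3

0x210EA3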